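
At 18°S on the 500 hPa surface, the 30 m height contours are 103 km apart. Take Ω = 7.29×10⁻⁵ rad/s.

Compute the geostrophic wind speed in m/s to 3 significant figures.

Coriolis parameter at 18°S:
f = 2Ω sin φ = 2 × 7.29×10⁻⁵ × sin 18° = 4.51×10⁻⁵ s⁻¹
Height gradient: |∂Z/∂n| = 30 m / 103000 m = 2.91×10⁻⁴
On a pressure surface, geostrophic balance gives V_g = (g/f)|∂Z/∂n|:
V_g = 9.81 × 2.91×10⁻⁴ / 4.51×10⁻⁵ = 63.4 m/s

63.4 m/s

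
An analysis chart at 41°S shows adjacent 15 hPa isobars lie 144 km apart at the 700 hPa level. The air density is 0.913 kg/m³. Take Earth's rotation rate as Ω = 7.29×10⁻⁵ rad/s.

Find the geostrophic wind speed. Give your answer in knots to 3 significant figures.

232 knots

Coriolis parameter at 41°S:
f = 2Ω sin φ = 2 × 7.29×10⁻⁵ × sin 41° = 9.57×10⁻⁵ s⁻¹
Pressure gradient: |∂P/∂n| = 1500 Pa / 144000 m = 1.04×10⁻² Pa/m
Geostrophic balance (pressure-gradient force = Coriolis force):
V_g = (1/(fρ)) |∂P/∂n| = 1.04×10⁻² / (9.57×10⁻⁵ × 0.913) = 119 m/s
Converting: 119 m/s × 1.944 = 232 knots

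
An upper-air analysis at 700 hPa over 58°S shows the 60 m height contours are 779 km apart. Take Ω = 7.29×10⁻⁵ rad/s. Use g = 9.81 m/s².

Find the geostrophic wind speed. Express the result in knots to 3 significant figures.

Coriolis parameter at 58°S:
f = 2Ω sin φ = 2 × 7.29×10⁻⁵ × sin 58° = 1.24×10⁻⁴ s⁻¹
Height gradient: |∂Z/∂n| = 60 m / 779000 m = 7.70×10⁻⁵
On a pressure surface, geostrophic balance gives V_g = (g/f)|∂Z/∂n|:
V_g = 9.81 × 7.70×10⁻⁵ / 1.24×10⁻⁴ = 6.11 m/s
Converting: 6.11 m/s × 1.944 = 11.9 knots

11.9 knots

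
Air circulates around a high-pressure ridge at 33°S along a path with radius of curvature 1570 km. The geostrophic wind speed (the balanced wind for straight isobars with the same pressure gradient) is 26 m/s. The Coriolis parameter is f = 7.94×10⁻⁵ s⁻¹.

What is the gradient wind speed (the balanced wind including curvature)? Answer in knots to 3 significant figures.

71.8 knots

Around a high, pressure-gradient force acts outward with centrifugal, so Coriolis balances both:
fV = (1/ρ)|∂P/∂n| + V²/R  →  V² − fR·V + fR·V_g = 0
With fR = 7.94×10⁻⁵ × 1570×10³ m = 125 m/s:
V = [fR − √((fR)² − 4 fR V_g)]/2 = [125 − √(125² − 4×125×26)]/2 = 37 m/s
Supergeostrophic (V > V_g = 26 m/s), as expected around a high.
Converting: 37 m/s × 1.944 = 71.8 knots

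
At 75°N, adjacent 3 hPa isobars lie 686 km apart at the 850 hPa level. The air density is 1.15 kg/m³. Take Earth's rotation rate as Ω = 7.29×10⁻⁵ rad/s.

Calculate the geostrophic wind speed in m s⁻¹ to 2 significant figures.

Coriolis parameter at 75°N:
f = 2Ω sin φ = 2 × 7.29×10⁻⁵ × sin 75° = 1.41×10⁻⁴ s⁻¹
Pressure gradient: |∂P/∂n| = 300 Pa / 686000 m = 4.37×10⁻⁴ Pa/m
Geostrophic balance (pressure-gradient force = Coriolis force):
V_g = (1/(fρ)) |∂P/∂n| = 4.37×10⁻⁴ / (1.41×10⁻⁴ × 1.15) = 2.70 m/s

2.7 m s⁻¹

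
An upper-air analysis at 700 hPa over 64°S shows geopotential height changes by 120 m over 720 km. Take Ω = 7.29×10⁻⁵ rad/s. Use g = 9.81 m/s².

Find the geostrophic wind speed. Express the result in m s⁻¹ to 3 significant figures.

Coriolis parameter at 64°S:
f = 2Ω sin φ = 2 × 7.29×10⁻⁵ × sin 64° = 1.31×10⁻⁴ s⁻¹
Height gradient: |∂Z/∂n| = 120 m / 720000 m = 1.67×10⁻⁴
On a pressure surface, geostrophic balance gives V_g = (g/f)|∂Z/∂n|:
V_g = 9.81 × 1.67×10⁻⁴ / 1.31×10⁻⁴ = 12.5 m/s

12.5 m s⁻¹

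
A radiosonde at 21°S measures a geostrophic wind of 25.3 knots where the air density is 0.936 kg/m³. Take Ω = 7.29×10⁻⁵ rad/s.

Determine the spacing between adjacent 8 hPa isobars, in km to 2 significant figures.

Coriolis parameter at 21°S:
f = 2Ω sin φ = 2 × 7.29×10⁻⁵ × sin 21° = 5.23×10⁻⁵ s⁻¹
Wind speed in SI: 25.3 knots = 13.0 m/s
Geostrophic balance rearranged: |∂P/∂n| = f ρ V_g
|∂P/∂n| = 5.23×10⁻⁵ × 0.936 × 13.0 = 6.37×10⁻⁴ Pa/m
Isobar spacing: Δn = ΔP/|∂P/∂n| = 800 Pa / 6.37×10⁻⁴ Pa/m = 1256808 m ≈ 1300 km

1300 km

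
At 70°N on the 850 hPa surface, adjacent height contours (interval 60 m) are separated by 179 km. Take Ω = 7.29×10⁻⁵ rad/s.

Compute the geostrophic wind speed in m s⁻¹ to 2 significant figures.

Coriolis parameter at 70°N:
f = 2Ω sin φ = 2 × 7.29×10⁻⁵ × sin 70° = 1.37×10⁻⁴ s⁻¹
Height gradient: |∂Z/∂n| = 60 m / 179000 m = 3.35×10⁻⁴
On a pressure surface, geostrophic balance gives V_g = (g/f)|∂Z/∂n|:
V_g = 9.81 × 3.35×10⁻⁴ / 1.37×10⁻⁴ = 24.0 m/s

24 m s⁻¹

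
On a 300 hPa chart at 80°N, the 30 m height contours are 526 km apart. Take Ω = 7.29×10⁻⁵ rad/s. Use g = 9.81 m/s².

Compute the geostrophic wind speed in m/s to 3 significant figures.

3.90 m/s

Coriolis parameter at 80°N:
f = 2Ω sin φ = 2 × 7.29×10⁻⁵ × sin 80° = 1.44×10⁻⁴ s⁻¹
Height gradient: |∂Z/∂n| = 30 m / 526000 m = 5.70×10⁻⁵
On a pressure surface, geostrophic balance gives V_g = (g/f)|∂Z/∂n|:
V_g = 9.81 × 5.70×10⁻⁵ / 1.44×10⁻⁴ = 3.90 m/s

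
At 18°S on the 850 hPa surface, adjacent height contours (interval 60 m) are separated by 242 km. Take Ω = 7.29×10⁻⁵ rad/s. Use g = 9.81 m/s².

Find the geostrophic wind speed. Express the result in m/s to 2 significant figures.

54 m/s

Coriolis parameter at 18°S:
f = 2Ω sin φ = 2 × 7.29×10⁻⁵ × sin 18° = 4.51×10⁻⁵ s⁻¹
Height gradient: |∂Z/∂n| = 60 m / 242000 m = 2.48×10⁻⁴
On a pressure surface, geostrophic balance gives V_g = (g/f)|∂Z/∂n|:
V_g = 9.81 × 2.48×10⁻⁴ / 4.51×10⁻⁵ = 54.0 m/s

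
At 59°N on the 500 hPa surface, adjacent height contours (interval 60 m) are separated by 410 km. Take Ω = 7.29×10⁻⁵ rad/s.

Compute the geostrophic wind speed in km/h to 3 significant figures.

Coriolis parameter at 59°N:
f = 2Ω sin φ = 2 × 7.29×10⁻⁵ × sin 59° = 1.25×10⁻⁴ s⁻¹
Height gradient: |∂Z/∂n| = 60 m / 410000 m = 1.46×10⁻⁴
On a pressure surface, geostrophic balance gives V_g = (g/f)|∂Z/∂n|:
V_g = 9.81 × 1.46×10⁻⁴ / 1.25×10⁻⁴ = 11.5 m/s
Converting: 11.5 m/s × 3.6 = 41.4 km/h

41.4 km/h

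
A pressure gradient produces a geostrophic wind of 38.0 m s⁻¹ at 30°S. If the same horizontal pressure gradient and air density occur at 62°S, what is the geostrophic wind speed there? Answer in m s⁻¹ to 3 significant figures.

21.5 m s⁻¹

With the same pressure gradient and density, V_g ∝ 1/f ∝ 1/sin φ.
V₂ = V₁ · sin φ₁ / sin φ₂ = 38.0 × sin 30° / sin 62°
V₂ = 38.0 × 0.5000/0.8829 = 21.5 m s⁻¹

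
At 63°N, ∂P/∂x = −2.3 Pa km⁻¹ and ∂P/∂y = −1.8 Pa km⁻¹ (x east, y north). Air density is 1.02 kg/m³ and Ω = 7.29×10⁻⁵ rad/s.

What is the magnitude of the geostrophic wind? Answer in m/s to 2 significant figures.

22 m/s

Coriolis parameter at 63°N:
f = 2Ω sin φ = 2 × 7.29×10⁻⁵ × sin 63° = 1.30×10⁻⁴ s⁻¹
Component geostrophic relations (x east, y north):
u_g = −(1/(fρ)) ∂P/∂y,  v_g = (1/(fρ)) ∂P/∂x
u_g = −(−1.8×10⁻³)/(1.30×10⁻⁴ × 1.02) = 13.6 m/s;  v_g = (−2.3×10⁻³)/(1.30×10⁻⁴ × 1.02) = −17.4 m/s
|V_g| = √(u_g² + v_g²) = 22.0 m/s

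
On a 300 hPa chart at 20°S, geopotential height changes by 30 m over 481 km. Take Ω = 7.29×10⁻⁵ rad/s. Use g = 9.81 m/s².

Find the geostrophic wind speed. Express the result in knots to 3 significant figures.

23.9 knots

Coriolis parameter at 20°S:
f = 2Ω sin φ = 2 × 7.29×10⁻⁵ × sin 20° = 4.99×10⁻⁵ s⁻¹
Height gradient: |∂Z/∂n| = 30 m / 481000 m = 6.24×10⁻⁵
On a pressure surface, geostrophic balance gives V_g = (g/f)|∂Z/∂n|:
V_g = 9.81 × 6.24×10⁻⁵ / 4.99×10⁻⁵ = 12.3 m/s
Converting: 12.3 m/s × 1.944 = 23.9 knots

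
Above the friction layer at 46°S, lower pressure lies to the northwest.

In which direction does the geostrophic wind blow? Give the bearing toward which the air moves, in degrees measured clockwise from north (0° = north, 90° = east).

225°

The pressure-gradient force points toward the northwest (bearing 315°).
Geostrophic balance: in the Southern Hemisphere the Coriolis force deflects motion to the left, so the geostrophic wind blows 90° to the left of the pressure-gradient force (low pressure on the right).
Rotating 315° by 90° counterclockwise gives 225° — the wind blows toward the southwest.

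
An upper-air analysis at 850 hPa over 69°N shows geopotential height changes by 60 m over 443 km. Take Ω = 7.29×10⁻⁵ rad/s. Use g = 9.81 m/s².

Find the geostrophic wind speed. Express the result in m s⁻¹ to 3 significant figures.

9.76 m s⁻¹

Coriolis parameter at 69°N:
f = 2Ω sin φ = 2 × 7.29×10⁻⁵ × sin 69° = 1.36×10⁻⁴ s⁻¹
Height gradient: |∂Z/∂n| = 60 m / 443000 m = 1.35×10⁻⁴
On a pressure surface, geostrophic balance gives V_g = (g/f)|∂Z/∂n|:
V_g = 9.81 × 1.35×10⁻⁴ / 1.36×10⁻⁴ = 9.76 m/s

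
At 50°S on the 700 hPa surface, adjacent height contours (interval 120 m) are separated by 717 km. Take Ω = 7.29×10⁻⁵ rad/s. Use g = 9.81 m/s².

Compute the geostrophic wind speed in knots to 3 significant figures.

Coriolis parameter at 50°S:
f = 2Ω sin φ = 2 × 7.29×10⁻⁵ × sin 50° = 1.12×10⁻⁴ s⁻¹
Height gradient: |∂Z/∂n| = 120 m / 717000 m = 1.67×10⁻⁴
On a pressure surface, geostrophic balance gives V_g = (g/f)|∂Z/∂n|:
V_g = 9.81 × 1.67×10⁻⁴ / 1.12×10⁻⁴ = 14.7 m/s
Converting: 14.7 m/s × 1.944 = 28.6 knots

28.6 knots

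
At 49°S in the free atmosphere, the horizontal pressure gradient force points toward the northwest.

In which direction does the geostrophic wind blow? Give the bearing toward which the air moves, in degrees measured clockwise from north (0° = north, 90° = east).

The pressure-gradient force points toward the northwest (bearing 315°).
Geostrophic balance: in the Southern Hemisphere the Coriolis force deflects motion to the left, so the geostrophic wind blows 90° to the left of the pressure-gradient force (low pressure on the right).
Rotating 315° by 90° counterclockwise gives 225° — the wind blows toward the southwest.

225°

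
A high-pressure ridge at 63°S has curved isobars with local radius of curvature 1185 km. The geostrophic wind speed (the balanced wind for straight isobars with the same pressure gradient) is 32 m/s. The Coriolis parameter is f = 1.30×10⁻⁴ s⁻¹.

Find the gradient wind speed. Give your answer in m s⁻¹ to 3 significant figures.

45.4 m s⁻¹

Around a high, pressure-gradient force acts outward with centrifugal, so Coriolis balances both:
fV = (1/ρ)|∂P/∂n| + V²/R  →  V² − fR·V + fR·V_g = 0
With fR = 1.30×10⁻⁴ × 1185×10³ m = 154 m/s:
V = [fR − √((fR)² − 4 fR V_g)]/2 = [154 − √(154² − 4×154×32)]/2 = 45.4 m/s
Supergeostrophic (V > V_g = 32 m/s), as expected around a high.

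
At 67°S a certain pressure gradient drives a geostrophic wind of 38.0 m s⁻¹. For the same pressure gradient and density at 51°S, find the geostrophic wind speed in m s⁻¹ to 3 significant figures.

45.0 m s⁻¹

With the same pressure gradient and density, V_g ∝ 1/f ∝ 1/sin φ.
V₂ = V₁ · sin φ₁ / sin φ₂ = 38.0 × sin 67° / sin 51°
V₂ = 38.0 × 0.9205/0.7771 = 45.0 m s⁻¹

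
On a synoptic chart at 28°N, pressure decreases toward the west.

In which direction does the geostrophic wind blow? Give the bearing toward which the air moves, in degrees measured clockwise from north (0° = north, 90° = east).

000°

The pressure-gradient force points toward the west (bearing 270°).
Geostrophic balance: in the Northern Hemisphere the Coriolis force deflects motion to the right, so the geostrophic wind blows 90° to the right of the pressure-gradient force (low pressure on the left).
Rotating 270° by 90° clockwise gives 000° — the wind blows toward the north.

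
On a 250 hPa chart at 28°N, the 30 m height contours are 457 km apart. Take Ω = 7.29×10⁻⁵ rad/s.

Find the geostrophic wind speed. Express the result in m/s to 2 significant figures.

Coriolis parameter at 28°N:
f = 2Ω sin φ = 2 × 7.29×10⁻⁵ × sin 28° = 6.84×10⁻⁵ s⁻¹
Height gradient: |∂Z/∂n| = 30 m / 457000 m = 6.56×10⁻⁵
On a pressure surface, geostrophic balance gives V_g = (g/f)|∂Z/∂n|:
V_g = 9.81 × 6.56×10⁻⁵ / 6.84×10⁻⁵ = 9.41 m/s

9.4 m/s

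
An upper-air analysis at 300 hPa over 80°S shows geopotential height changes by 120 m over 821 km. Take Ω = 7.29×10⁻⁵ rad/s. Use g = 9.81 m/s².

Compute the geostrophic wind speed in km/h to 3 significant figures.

36.0 km/h

Coriolis parameter at 80°S:
f = 2Ω sin φ = 2 × 7.29×10⁻⁵ × sin 80° = 1.44×10⁻⁴ s⁻¹
Height gradient: |∂Z/∂n| = 120 m / 821000 m = 1.46×10⁻⁴
On a pressure surface, geostrophic balance gives V_g = (g/f)|∂Z/∂n|:
V_g = 9.81 × 1.46×10⁻⁴ / 1.44×10⁻⁴ = 9.99 m/s
Converting: 9.99 m/s × 3.6 = 36.0 km/h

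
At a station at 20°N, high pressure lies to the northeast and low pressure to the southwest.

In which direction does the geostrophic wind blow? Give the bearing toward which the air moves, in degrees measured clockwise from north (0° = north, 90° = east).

315°

The pressure-gradient force points toward the southwest (bearing 225°).
Geostrophic balance: in the Northern Hemisphere the Coriolis force deflects motion to the right, so the geostrophic wind blows 90° to the right of the pressure-gradient force (low pressure on the left).
Rotating 225° by 90° clockwise gives 315° — the wind blows toward the northwest.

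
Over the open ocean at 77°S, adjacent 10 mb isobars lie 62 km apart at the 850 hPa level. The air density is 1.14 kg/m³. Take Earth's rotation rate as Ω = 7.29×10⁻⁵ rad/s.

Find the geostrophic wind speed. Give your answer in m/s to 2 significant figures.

Coriolis parameter at 77°S:
f = 2Ω sin φ = 2 × 7.29×10⁻⁵ × sin 77° = 1.42×10⁻⁴ s⁻¹
Pressure gradient: |∂P/∂n| = 1000 Pa / 62000 m = 1.61×10⁻² Pa/m
Geostrophic balance (pressure-gradient force = Coriolis force):
V_g = (1/(fρ)) |∂P/∂n| = 1.61×10⁻² / (1.42×10⁻⁴ × 1.14) = 99.6 m/s

100 m/s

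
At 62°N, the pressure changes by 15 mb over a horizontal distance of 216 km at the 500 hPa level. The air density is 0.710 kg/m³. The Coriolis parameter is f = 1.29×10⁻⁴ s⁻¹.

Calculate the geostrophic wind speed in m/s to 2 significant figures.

Pressure gradient: |∂P/∂n| = 1500 Pa / 216000 m = 6.94×10⁻³ Pa/m
Geostrophic balance (pressure-gradient force = Coriolis force):
V_g = (1/(fρ)) |∂P/∂n| = 6.94×10⁻³ / (1.29×10⁻⁴ × 0.710) = 75.8 m/s

76 m/s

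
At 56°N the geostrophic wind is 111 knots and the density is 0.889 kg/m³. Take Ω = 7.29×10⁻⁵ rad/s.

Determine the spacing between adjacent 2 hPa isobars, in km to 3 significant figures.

Coriolis parameter at 56°N:
f = 2Ω sin φ = 2 × 7.29×10⁻⁵ × sin 56° = 1.21×10⁻⁴ s⁻¹
Wind speed in SI: 111 knots = 57.1 m/s
Geostrophic balance rearranged: |∂P/∂n| = f ρ V_g
|∂P/∂n| = 1.21×10⁻⁴ × 0.889 × 57.1 = 6.14×10⁻³ Pa/m
Isobar spacing: Δn = ΔP/|∂P/∂n| = 200 Pa / 6.14×10⁻³ Pa/m = 32594 m ≈ 32.6 km

32.6 km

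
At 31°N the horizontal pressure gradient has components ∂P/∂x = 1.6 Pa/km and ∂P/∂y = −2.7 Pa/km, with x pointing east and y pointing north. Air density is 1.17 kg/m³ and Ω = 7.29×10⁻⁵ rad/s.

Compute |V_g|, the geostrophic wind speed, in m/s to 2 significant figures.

Coriolis parameter at 31°N:
f = 2Ω sin φ = 2 × 7.29×10⁻⁵ × sin 31° = 7.51×10⁻⁵ s⁻¹
Component geostrophic relations (x east, y north):
u_g = −(1/(fρ)) ∂P/∂y,  v_g = (1/(fρ)) ∂P/∂x
u_g = −(−2.7×10⁻³)/(7.51×10⁻⁵ × 1.17) = 30.7 m/s;  v_g = (1.6×10⁻³)/(7.51×10⁻⁵ × 1.17) = 18.2 m/s
|V_g| = √(u_g² + v_g²) = 35.7 m/s

36 m/s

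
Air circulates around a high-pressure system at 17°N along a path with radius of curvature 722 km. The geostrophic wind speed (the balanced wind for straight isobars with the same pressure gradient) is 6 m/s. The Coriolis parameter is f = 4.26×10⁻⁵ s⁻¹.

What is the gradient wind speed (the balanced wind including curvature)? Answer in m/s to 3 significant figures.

8.17 m/s

Around a high, pressure-gradient force acts outward with centrifugal, so Coriolis balances both:
fV = (1/ρ)|∂P/∂n| + V²/R  →  V² − fR·V + fR·V_g = 0
With fR = 4.26×10⁻⁵ × 722×10³ m = 30.8 m/s:
V = [fR − √((fR)² − 4 fR V_g)]/2 = [30.8 − √(30.8² − 4×30.8×6)]/2 = 8.17 m/s
Supergeostrophic (V > V_g = 6 m/s), as expected around a high.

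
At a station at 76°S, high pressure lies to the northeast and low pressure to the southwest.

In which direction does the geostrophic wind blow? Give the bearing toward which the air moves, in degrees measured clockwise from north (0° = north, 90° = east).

135°

The pressure-gradient force points toward the southwest (bearing 225°).
Geostrophic balance: in the Southern Hemisphere the Coriolis force deflects motion to the left, so the geostrophic wind blows 90° to the left of the pressure-gradient force (low pressure on the right).
Rotating 225° by 90° counterclockwise gives 135° — the wind blows toward the southeast.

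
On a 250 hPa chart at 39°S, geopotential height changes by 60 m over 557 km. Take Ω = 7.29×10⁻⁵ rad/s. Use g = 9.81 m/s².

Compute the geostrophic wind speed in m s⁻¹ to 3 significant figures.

Coriolis parameter at 39°S:
f = 2Ω sin φ = 2 × 7.29×10⁻⁵ × sin 39° = 9.18×10⁻⁵ s⁻¹
Height gradient: |∂Z/∂n| = 60 m / 557000 m = 1.08×10⁻⁴
On a pressure surface, geostrophic balance gives V_g = (g/f)|∂Z/∂n|:
V_g = 9.81 × 1.08×10⁻⁴ / 9.18×10⁻⁵ = 11.5 m/s

11.5 m s⁻¹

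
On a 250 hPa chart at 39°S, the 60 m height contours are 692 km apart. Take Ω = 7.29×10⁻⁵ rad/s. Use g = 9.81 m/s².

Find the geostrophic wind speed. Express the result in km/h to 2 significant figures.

Coriolis parameter at 39°S:
f = 2Ω sin φ = 2 × 7.29×10⁻⁵ × sin 39° = 9.18×10⁻⁵ s⁻¹
Height gradient: |∂Z/∂n| = 60 m / 692000 m = 8.67×10⁻⁵
On a pressure surface, geostrophic balance gives V_g = (g/f)|∂Z/∂n|:
V_g = 9.81 × 8.67×10⁻⁵ / 9.18×10⁻⁵ = 9.27 m/s
Converting: 9.27 m/s × 3.6 = 33 km/h

33 km/h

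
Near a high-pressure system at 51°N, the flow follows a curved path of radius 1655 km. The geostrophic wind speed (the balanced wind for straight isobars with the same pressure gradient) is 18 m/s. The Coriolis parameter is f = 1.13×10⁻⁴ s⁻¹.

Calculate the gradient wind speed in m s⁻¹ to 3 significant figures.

Around a high, pressure-gradient force acts outward with centrifugal, so Coriolis balances both:
fV = (1/ρ)|∂P/∂n| + V²/R  →  V² − fR·V + fR·V_g = 0
With fR = 1.13×10⁻⁴ × 1655×10³ m = 187 m/s:
V = [fR − √((fR)² − 4 fR V_g)]/2 = [187 − √(187² − 4×187×18)]/2 = 20.2 m/s
Supergeostrophic (V > V_g = 18 m/s), as expected around a high.

20.2 m s⁻¹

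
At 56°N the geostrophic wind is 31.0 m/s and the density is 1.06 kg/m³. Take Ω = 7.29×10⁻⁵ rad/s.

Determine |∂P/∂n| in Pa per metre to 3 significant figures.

3.97×10⁻³ Pa/m

Coriolis parameter at 56°N:
f = 2Ω sin φ = 2 × 7.29×10⁻⁵ × sin 56° = 1.21×10⁻⁴ s⁻¹
Geostrophic balance rearranged: |∂P/∂n| = f ρ V_g
|∂P/∂n| = 1.21×10⁻⁴ × 1.06 × 31.0 = 3.97×10⁻³ Pa/m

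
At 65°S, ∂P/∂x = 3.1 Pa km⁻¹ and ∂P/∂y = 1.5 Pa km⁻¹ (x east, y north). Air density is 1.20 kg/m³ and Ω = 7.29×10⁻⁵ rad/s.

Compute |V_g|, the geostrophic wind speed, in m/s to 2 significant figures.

22 m/s

Coriolis parameter at 65°S:
f = 2Ω sin φ = 2 × 7.29×10⁻⁵ × sin 65° = 1.32×10⁻⁴ s⁻¹
In the Southern Hemisphere f is negative: f = −1.32×10⁻⁴ s⁻¹.
Component geostrophic relations (x east, y north):
u_g = −(1/(fρ)) ∂P/∂y,  v_g = (1/(fρ)) ∂P/∂x
u_g = −(1.5×10⁻³)/(−1.32×10⁻⁴ × 1.20) = 9.46 m/s;  v_g = (3.1×10⁻³)/(−1.32×10⁻⁴ × 1.20) = −19.6 m/s
|V_g| = √(u_g² + v_g²) = 21.7 m/s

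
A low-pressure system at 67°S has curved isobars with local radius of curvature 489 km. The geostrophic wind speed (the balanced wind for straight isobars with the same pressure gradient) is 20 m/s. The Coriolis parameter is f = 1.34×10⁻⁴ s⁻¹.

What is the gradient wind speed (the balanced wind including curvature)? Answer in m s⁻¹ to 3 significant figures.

Around a low, centrifugal force acts outward with Coriolis, so pressure-gradient force balances both:
(1/ρ)|∂P/∂n| = fV + V²/R  →  V² + fR·V − fR·V_g = 0
With fR = 1.34×10⁻⁴ × 489×10³ m = 65.5 m/s:
V = [−fR + √((fR)² + 4 fR V_g)]/2 = [−65.5 + √(65.5² + 4×65.5×20)]/2 = 16.1 m/s
Subgeostrophic (V < V_g = 20 m/s), as expected around a low.

16.1 m s⁻¹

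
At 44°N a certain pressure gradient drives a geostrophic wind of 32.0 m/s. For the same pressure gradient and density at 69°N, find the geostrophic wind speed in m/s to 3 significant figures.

With the same pressure gradient and density, V_g ∝ 1/f ∝ 1/sin φ.
V₂ = V₁ · sin φ₁ / sin φ₂ = 32.0 × sin 44° / sin 69°
V₂ = 32.0 × 0.6947/0.9336 = 23.8 m/s

23.8 m/s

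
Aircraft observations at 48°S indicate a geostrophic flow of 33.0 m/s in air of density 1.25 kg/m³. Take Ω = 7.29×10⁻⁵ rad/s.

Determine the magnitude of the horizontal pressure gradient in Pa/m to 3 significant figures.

4.47×10⁻³ Pa/m

Coriolis parameter at 48°S:
f = 2Ω sin φ = 2 × 7.29×10⁻⁵ × sin 48° = 1.08×10⁻⁴ s⁻¹
Geostrophic balance rearranged: |∂P/∂n| = f ρ V_g
|∂P/∂n| = 1.08×10⁻⁴ × 1.25 × 33.0 = 4.47×10⁻³ Pa/m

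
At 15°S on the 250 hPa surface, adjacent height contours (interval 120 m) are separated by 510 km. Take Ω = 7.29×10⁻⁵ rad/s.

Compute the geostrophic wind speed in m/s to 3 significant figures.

Coriolis parameter at 15°S:
f = 2Ω sin φ = 2 × 7.29×10⁻⁵ × sin 15° = 3.77×10⁻⁵ s⁻¹
Height gradient: |∂Z/∂n| = 120 m / 510000 m = 2.35×10⁻⁴
On a pressure surface, geostrophic balance gives V_g = (g/f)|∂Z/∂n|:
V_g = 9.81 × 2.35×10⁻⁴ / 3.77×10⁻⁵ = 61.2 m/s

61.2 m/s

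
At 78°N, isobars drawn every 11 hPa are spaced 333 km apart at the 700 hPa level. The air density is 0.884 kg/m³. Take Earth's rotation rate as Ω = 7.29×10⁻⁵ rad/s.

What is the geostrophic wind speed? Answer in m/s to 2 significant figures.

26 m/s

Coriolis parameter at 78°N:
f = 2Ω sin φ = 2 × 7.29×10⁻⁵ × sin 78° = 1.43×10⁻⁴ s⁻¹
Pressure gradient: |∂P/∂n| = 1100 Pa / 333000 m = 3.30×10⁻³ Pa/m
Geostrophic balance (pressure-gradient force = Coriolis force):
V_g = (1/(fρ)) |∂P/∂n| = 3.30×10⁻³ / (1.43×10⁻⁴ × 0.884) = 26.2 m/s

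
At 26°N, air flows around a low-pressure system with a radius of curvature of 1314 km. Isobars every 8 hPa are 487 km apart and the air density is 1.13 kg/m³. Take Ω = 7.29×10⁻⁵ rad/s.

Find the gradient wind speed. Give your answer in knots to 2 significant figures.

36 knots

Coriolis parameter at 26°N:
f = 2Ω sin φ = 2 × 7.29×10⁻⁵ × sin 26° = 6.39×10⁻⁵ s⁻¹
Pressure gradient: |∂P/∂n| = 800 Pa / 487000 m = 1.64×10⁻³ Pa/m
Geostrophic speed: V_g = |∂P/∂n|/(fρ) = 1.64×10⁻³/(6.39×10⁻⁵ × 1.13) = 22.7 m/s
Around a low, centrifugal force acts outward with Coriolis, so pressure-gradient force balances both:
(1/ρ)|∂P/∂n| = fV + V²/R  →  V² + fR·V − fR·V_g = 0
With fR = 6.39×10⁻⁵ × 1314×10³ m = 84.0 m/s:
V = [−fR + √((fR)² + 4 fR V_g)]/2 = [−84.0 + √(84.0² + 4×84.0×22.7)]/2 = 18.6 m/s
Subgeostrophic (V < V_g = 22.7 m/s), as expected around a low.
Converting: 18.6 m/s × 1.944 = 36 knots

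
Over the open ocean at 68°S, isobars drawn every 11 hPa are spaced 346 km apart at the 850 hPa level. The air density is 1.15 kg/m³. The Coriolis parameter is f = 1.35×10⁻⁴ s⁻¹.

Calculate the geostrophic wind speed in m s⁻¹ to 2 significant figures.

Pressure gradient: |∂P/∂n| = 1100 Pa / 346000 m = 3.18×10⁻³ Pa/m
Geostrophic balance (pressure-gradient force = Coriolis force):
V_g = (1/(fρ)) |∂P/∂n| = 3.18×10⁻³ / (1.35×10⁻⁴ × 1.15) = 20.5 m/s

20 m s⁻¹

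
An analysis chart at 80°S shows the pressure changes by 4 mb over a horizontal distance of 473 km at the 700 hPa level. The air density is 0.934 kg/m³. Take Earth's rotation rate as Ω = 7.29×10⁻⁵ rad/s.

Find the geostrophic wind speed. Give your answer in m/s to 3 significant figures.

Coriolis parameter at 80°S:
f = 2Ω sin φ = 2 × 7.29×10⁻⁵ × sin 80° = 1.44×10⁻⁴ s⁻¹
Pressure gradient: |∂P/∂n| = 400 Pa / 473000 m = 8.46×10⁻⁴ Pa/m
Geostrophic balance (pressure-gradient force = Coriolis force):
V_g = (1/(fρ)) |∂P/∂n| = 8.46×10⁻⁴ / (1.44×10⁻⁴ × 0.934) = 6.31 m/s

6.31 m/s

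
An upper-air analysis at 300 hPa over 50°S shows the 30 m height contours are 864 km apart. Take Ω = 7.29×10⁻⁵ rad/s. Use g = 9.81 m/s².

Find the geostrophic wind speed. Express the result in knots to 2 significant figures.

Coriolis parameter at 50°S:
f = 2Ω sin φ = 2 × 7.29×10⁻⁵ × sin 50° = 1.12×10⁻⁴ s⁻¹
Height gradient: |∂Z/∂n| = 30 m / 864000 m = 3.47×10⁻⁵
On a pressure surface, geostrophic balance gives V_g = (g/f)|∂Z/∂n|:
V_g = 9.81 × 3.47×10⁻⁵ / 1.12×10⁻⁴ = 3.05 m/s
Converting: 3.05 m/s × 1.944 = 5.9 knots

5.9 knots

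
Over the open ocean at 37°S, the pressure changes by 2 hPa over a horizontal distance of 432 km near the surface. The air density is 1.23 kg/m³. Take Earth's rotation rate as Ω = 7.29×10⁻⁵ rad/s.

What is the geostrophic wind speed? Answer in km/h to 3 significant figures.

15.4 km/h

Coriolis parameter at 37°S:
f = 2Ω sin φ = 2 × 7.29×10⁻⁵ × sin 37° = 8.77×10⁻⁵ s⁻¹
Pressure gradient: |∂P/∂n| = 200 Pa / 432000 m = 4.63×10⁻⁴ Pa/m
Geostrophic balance (pressure-gradient force = Coriolis force):
V_g = (1/(fρ)) |∂P/∂n| = 4.63×10⁻⁴ / (8.77×10⁻⁵ × 1.23) = 4.29 m/s
Converting: 4.29 m/s × 3.6 = 15.4 km/h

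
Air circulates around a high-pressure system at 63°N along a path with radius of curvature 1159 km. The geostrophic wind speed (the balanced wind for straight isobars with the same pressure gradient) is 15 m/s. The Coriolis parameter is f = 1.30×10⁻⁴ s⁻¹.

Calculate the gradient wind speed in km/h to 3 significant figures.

Around a high, pressure-gradient force acts outward with centrifugal, so Coriolis balances both:
fV = (1/ρ)|∂P/∂n| + V²/R  →  V² − fR·V + fR·V_g = 0
With fR = 1.30×10⁻⁴ × 1159×10³ m = 151 m/s:
V = [fR − √((fR)² − 4 fR V_g)]/2 = [151 − √(151² − 4×151×15)]/2 = 16.9 m/s
Supergeostrophic (V > V_g = 15 m/s), as expected around a high.
Converting: 16.9 m/s × 3.6 = 60.8 km/h

60.8 km/h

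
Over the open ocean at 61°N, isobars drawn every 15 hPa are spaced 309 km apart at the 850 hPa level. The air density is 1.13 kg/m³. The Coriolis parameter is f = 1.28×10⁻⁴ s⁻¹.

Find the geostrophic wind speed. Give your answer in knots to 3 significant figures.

65.2 knots

Pressure gradient: |∂P/∂n| = 1500 Pa / 309000 m = 4.85×10⁻³ Pa/m
Geostrophic balance (pressure-gradient force = Coriolis force):
V_g = (1/(fρ)) |∂P/∂n| = 4.85×10⁻³ / (1.28×10⁻⁴ × 1.13) = 33.6 m/s
Converting: 33.6 m/s × 1.944 = 65.2 knots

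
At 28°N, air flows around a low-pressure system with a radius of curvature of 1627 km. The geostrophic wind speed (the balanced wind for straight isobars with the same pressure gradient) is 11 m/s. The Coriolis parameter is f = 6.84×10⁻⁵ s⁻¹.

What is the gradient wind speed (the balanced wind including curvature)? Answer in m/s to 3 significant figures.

Around a low, centrifugal force acts outward with Coriolis, so pressure-gradient force balances both:
(1/ρ)|∂P/∂n| = fV + V²/R  →  V² + fR·V − fR·V_g = 0
With fR = 6.84×10⁻⁵ × 1627×10³ m = 111 m/s:
V = [−fR + √((fR)² + 4 fR V_g)]/2 = [−111 + √(111² + 4×111×11)]/2 = 10.1 m/s
Subgeostrophic (V < V_g = 11 m/s), as expected around a low.

10.1 m/s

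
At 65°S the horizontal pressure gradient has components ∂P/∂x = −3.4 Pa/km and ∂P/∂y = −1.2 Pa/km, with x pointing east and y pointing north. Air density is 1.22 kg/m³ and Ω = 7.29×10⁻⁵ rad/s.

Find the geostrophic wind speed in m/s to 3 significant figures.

22.4 m/s

Coriolis parameter at 65°S:
f = 2Ω sin φ = 2 × 7.29×10⁻⁵ × sin 65° = 1.32×10⁻⁴ s⁻¹
In the Southern Hemisphere f is negative: f = −1.32×10⁻⁴ s⁻¹.
Component geostrophic relations (x east, y north):
u_g = −(1/(fρ)) ∂P/∂y,  v_g = (1/(fρ)) ∂P/∂x
u_g = −(−1.2×10⁻³)/(−1.32×10⁻⁴ × 1.22) = −7.44 m/s;  v_g = (−3.4×10⁻³)/(−1.32×10⁻⁴ × 1.22) = 21.1 m/s
|V_g| = √(u_g² + v_g²) = 22.4 m/s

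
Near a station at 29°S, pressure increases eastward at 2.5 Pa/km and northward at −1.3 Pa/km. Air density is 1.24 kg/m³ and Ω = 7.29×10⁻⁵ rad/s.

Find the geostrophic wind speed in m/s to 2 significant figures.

32 m/s

Coriolis parameter at 29°S:
f = 2Ω sin φ = 2 × 7.29×10⁻⁵ × sin 29° = 7.07×10⁻⁵ s⁻¹
In the Southern Hemisphere f is negative: f = −7.07×10⁻⁵ s⁻¹.
Component geostrophic relations (x east, y north):
u_g = −(1/(fρ)) ∂P/∂y,  v_g = (1/(fρ)) ∂P/∂x
u_g = −(−1.3×10⁻³)/(−7.07×10⁻⁵ × 1.24) = −14.8 m/s;  v_g = (2.5×10⁻³)/(−7.07×10⁻⁵ × 1.24) = −28.5 m/s
|V_g| = √(u_g² + v_g²) = 32.1 m/s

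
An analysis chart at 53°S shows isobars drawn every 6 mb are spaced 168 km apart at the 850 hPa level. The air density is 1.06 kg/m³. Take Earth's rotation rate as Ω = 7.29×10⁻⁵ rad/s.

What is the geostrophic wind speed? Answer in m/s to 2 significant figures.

29 m/s

Coriolis parameter at 53°S:
f = 2Ω sin φ = 2 × 7.29×10⁻⁵ × sin 53° = 1.16×10⁻⁴ s⁻¹
Pressure gradient: |∂P/∂n| = 600 Pa / 168000 m = 3.57×10⁻³ Pa/m
Geostrophic balance (pressure-gradient force = Coriolis force):
V_g = (1/(fρ)) |∂P/∂n| = 3.57×10⁻³ / (1.16×10⁻⁴ × 1.06) = 28.9 m/s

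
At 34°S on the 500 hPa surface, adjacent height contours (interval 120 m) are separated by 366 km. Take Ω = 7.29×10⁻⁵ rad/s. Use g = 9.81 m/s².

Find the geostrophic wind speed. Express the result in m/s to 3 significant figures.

39.5 m/s

Coriolis parameter at 34°S:
f = 2Ω sin φ = 2 × 7.29×10⁻⁵ × sin 34° = 8.15×10⁻⁵ s⁻¹
Height gradient: |∂Z/∂n| = 120 m / 366000 m = 3.28×10⁻⁴
On a pressure surface, geostrophic balance gives V_g = (g/f)|∂Z/∂n|:
V_g = 9.81 × 3.28×10⁻⁴ / 8.15×10⁻⁵ = 39.5 m/s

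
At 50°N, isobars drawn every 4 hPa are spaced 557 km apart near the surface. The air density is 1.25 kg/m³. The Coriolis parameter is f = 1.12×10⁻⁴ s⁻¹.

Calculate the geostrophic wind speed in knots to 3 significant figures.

9.97 knots

Pressure gradient: |∂P/∂n| = 400 Pa / 557000 m = 7.18×10⁻⁴ Pa/m
Geostrophic balance (pressure-gradient force = Coriolis force):
V_g = (1/(fρ)) |∂P/∂n| = 7.18×10⁻⁴ / (1.12×10⁻⁴ × 1.25) = 5.13 m/s
Converting: 5.13 m/s × 1.944 = 9.97 knots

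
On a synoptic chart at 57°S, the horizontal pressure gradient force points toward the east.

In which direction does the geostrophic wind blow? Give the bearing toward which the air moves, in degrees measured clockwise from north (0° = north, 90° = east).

The pressure-gradient force points toward the east (bearing 090°).
Geostrophic balance: in the Southern Hemisphere the Coriolis force deflects motion to the left, so the geostrophic wind blows 90° to the left of the pressure-gradient force (low pressure on the right).
Rotating 090° by 90° counterclockwise gives 000° — the wind blows toward the north.

000°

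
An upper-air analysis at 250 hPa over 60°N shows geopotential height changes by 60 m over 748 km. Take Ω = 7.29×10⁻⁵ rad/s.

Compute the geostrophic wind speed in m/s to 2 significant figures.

Coriolis parameter at 60°N:
f = 2Ω sin φ = 2 × 7.29×10⁻⁵ × sin 60° = 1.26×10⁻⁴ s⁻¹
Height gradient: |∂Z/∂n| = 60 m / 748000 m = 8.02×10⁻⁵
On a pressure surface, geostrophic balance gives V_g = (g/f)|∂Z/∂n|:
V_g = 9.81 × 8.02×10⁻⁵ / 1.26×10⁻⁴ = 6.23 m/s

6.2 m/s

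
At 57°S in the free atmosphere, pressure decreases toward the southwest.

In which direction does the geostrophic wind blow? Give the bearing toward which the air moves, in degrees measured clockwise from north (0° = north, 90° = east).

135°

The pressure-gradient force points toward the southwest (bearing 225°).
Geostrophic balance: in the Southern Hemisphere the Coriolis force deflects motion to the left, so the geostrophic wind blows 90° to the left of the pressure-gradient force (low pressure on the right).
Rotating 225° by 90° counterclockwise gives 135° — the wind blows toward the southeast.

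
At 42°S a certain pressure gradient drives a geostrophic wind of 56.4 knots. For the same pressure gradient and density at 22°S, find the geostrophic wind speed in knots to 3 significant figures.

With the same pressure gradient and density, V_g ∝ 1/f ∝ 1/sin φ.
V₂ = V₁ · sin φ₁ / sin φ₂ = 56.4 × sin 42° / sin 22°
V₂ = 56.4 × 0.6691/0.3746 = 101 knots

101 knots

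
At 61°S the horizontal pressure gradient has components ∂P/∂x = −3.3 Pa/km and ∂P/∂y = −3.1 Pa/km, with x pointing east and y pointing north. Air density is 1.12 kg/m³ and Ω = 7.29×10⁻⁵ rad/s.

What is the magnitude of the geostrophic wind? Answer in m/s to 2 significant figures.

32 m/s

Coriolis parameter at 61°S:
f = 2Ω sin φ = 2 × 7.29×10⁻⁵ × sin 61° = 1.28×10⁻⁴ s⁻¹
In the Southern Hemisphere f is negative: f = −1.28×10⁻⁴ s⁻¹.
Component geostrophic relations (x east, y north):
u_g = −(1/(fρ)) ∂P/∂y,  v_g = (1/(fρ)) ∂P/∂x
u_g = −(−3.1×10⁻³)/(−1.28×10⁻⁴ × 1.12) = −21.7 m/s;  v_g = (−3.3×10⁻³)/(−1.28×10⁻⁴ × 1.12) = 23.1 m/s
|V_g| = √(u_g² + v_g²) = 31.7 m/s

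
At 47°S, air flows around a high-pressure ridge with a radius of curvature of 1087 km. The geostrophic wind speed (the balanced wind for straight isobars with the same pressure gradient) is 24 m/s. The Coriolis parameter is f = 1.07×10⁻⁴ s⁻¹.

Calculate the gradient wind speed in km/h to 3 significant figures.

Around a high, pressure-gradient force acts outward with centrifugal, so Coriolis balances both:
fV = (1/ρ)|∂P/∂n| + V²/R  →  V² − fR·V + fR·V_g = 0
With fR = 1.07×10⁻⁴ × 1087×10³ m = 116 m/s:
V = [fR − √((fR)² − 4 fR V_g)]/2 = [116 − √(116² − 4×116×24)]/2 = 33.9 m/s
Supergeostrophic (V > V_g = 24 m/s), as expected around a high.
Converting: 33.9 m/s × 3.6 = 122 km/h

122 km/h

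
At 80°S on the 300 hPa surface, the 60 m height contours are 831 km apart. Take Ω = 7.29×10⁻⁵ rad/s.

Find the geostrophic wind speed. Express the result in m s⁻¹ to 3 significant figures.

Coriolis parameter at 80°S:
f = 2Ω sin φ = 2 × 7.29×10⁻⁵ × sin 80° = 1.44×10⁻⁴ s⁻¹
Height gradient: |∂Z/∂n| = 60 m / 831000 m = 7.22×10⁻⁵
On a pressure surface, geostrophic balance gives V_g = (g/f)|∂Z/∂n|:
V_g = 9.81 × 7.22×10⁻⁵ / 1.44×10⁻⁴ = 4.93 m/s

4.93 m s⁻¹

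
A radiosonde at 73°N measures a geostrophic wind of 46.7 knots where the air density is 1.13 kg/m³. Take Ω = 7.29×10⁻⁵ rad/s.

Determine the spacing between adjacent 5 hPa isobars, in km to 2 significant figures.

130 km

Coriolis parameter at 73°N:
f = 2Ω sin φ = 2 × 7.29×10⁻⁵ × sin 73° = 1.39×10⁻⁴ s⁻¹
Wind speed in SI: 46.7 knots = 24.0 m/s
Geostrophic balance rearranged: |∂P/∂n| = f ρ V_g
|∂P/∂n| = 1.39×10⁻⁴ × 1.13 × 24.0 = 3.79×10⁻³ Pa/m
Isobar spacing: Δn = ΔP/|∂P/∂n| = 500 Pa / 3.79×10⁻³ Pa/m = 132094 m ≈ 130 km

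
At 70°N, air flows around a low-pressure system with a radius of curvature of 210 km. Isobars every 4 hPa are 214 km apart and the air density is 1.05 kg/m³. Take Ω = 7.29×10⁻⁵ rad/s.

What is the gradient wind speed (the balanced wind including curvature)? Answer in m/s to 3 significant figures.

Coriolis parameter at 70°N:
f = 2Ω sin φ = 2 × 7.29×10⁻⁵ × sin 70° = 1.37×10⁻⁴ s⁻¹
Pressure gradient: |∂P/∂n| = 400 Pa / 214000 m = 1.87×10⁻³ Pa/m
Geostrophic speed: V_g = |∂P/∂n|/(fρ) = 1.87×10⁻³/(1.37×10⁻⁴ × 1.05) = 13.0 m/s
Around a low, centrifugal force acts outward with Coriolis, so pressure-gradient force balances both:
(1/ρ)|∂P/∂n| = fV + V²/R  →  V² + fR·V − fR·V_g = 0
With fR = 1.37×10⁻⁴ × 210×10³ m = 28.8 m/s:
V = [−fR + √((fR)² + 4 fR V_g)]/2 = [−28.8 + √(28.8² + 4×28.8×13)]/2 = 9.71 m/s
Subgeostrophic (V < V_g = 13 m/s), as expected around a low.

9.71 m/s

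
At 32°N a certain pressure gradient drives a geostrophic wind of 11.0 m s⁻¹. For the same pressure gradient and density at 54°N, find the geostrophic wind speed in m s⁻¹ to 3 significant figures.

7.21 m s⁻¹

With the same pressure gradient and density, V_g ∝ 1/f ∝ 1/sin φ.
V₂ = V₁ · sin φ₁ / sin φ₂ = 11.0 × sin 32° / sin 54°
V₂ = 11.0 × 0.5299/0.8090 = 7.21 m s⁻¹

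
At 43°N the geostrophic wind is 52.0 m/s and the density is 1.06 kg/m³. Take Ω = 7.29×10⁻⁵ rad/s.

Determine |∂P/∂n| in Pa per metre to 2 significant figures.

Coriolis parameter at 43°N:
f = 2Ω sin φ = 2 × 7.29×10⁻⁵ × sin 43° = 9.94×10⁻⁵ s⁻¹
Geostrophic balance rearranged: |∂P/∂n| = f ρ V_g
|∂P/∂n| = 9.94×10⁻⁵ × 1.06 × 52.0 = 5.48×10⁻³ Pa/m

5.5×10⁻³ Pa/m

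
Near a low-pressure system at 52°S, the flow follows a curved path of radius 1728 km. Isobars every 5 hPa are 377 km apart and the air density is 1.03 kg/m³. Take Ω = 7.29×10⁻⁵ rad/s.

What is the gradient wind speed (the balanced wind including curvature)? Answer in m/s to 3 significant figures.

10.6 m/s

Coriolis parameter at 52°S:
f = 2Ω sin φ = 2 × 7.29×10⁻⁵ × sin 52° = 1.15×10⁻⁴ s⁻¹
Pressure gradient: |∂P/∂n| = 500 Pa / 377000 m = 1.33×10⁻³ Pa/m
Geostrophic speed: V_g = |∂P/∂n|/(fρ) = 1.33×10⁻³/(1.15×10⁻⁴ × 1.03) = 11.2 m/s
Around a low, centrifugal force acts outward with Coriolis, so pressure-gradient force balances both:
(1/ρ)|∂P/∂n| = fV + V²/R  →  V² + fR·V − fR·V_g = 0
With fR = 1.15×10⁻⁴ × 1728×10³ m = 199 m/s:
V = [−fR + √((fR)² + 4 fR V_g)]/2 = [−199 + √(199² + 4×199×11.2)]/2 = 10.6 m/s
Subgeostrophic (V < V_g = 11.2 m/s), as expected around a low.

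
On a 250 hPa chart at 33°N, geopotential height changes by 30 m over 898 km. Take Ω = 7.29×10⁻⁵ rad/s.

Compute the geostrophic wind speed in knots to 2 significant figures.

8.0 knots

Coriolis parameter at 33°N:
f = 2Ω sin φ = 2 × 7.29×10⁻⁵ × sin 33° = 7.94×10⁻⁵ s⁻¹
Height gradient: |∂Z/∂n| = 30 m / 898000 m = 3.34×10⁻⁵
On a pressure surface, geostrophic balance gives V_g = (g/f)|∂Z/∂n|:
V_g = 9.81 × 3.34×10⁻⁵ / 7.94×10⁻⁵ = 4.13 m/s
Converting: 4.13 m/s × 1.944 = 8.0 knots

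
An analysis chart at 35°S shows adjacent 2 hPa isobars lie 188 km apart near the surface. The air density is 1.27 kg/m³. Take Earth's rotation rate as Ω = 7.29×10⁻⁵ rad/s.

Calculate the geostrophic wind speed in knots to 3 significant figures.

19.5 knots

Coriolis parameter at 35°S:
f = 2Ω sin φ = 2 × 7.29×10⁻⁵ × sin 35° = 8.36×10⁻⁵ s⁻¹
Pressure gradient: |∂P/∂n| = 200 Pa / 188000 m = 1.06×10⁻³ Pa/m
Geostrophic balance (pressure-gradient force = Coriolis force):
V_g = (1/(fρ)) |∂P/∂n| = 1.06×10⁻³ / (8.36×10⁻⁵ × 1.27) = 10.0 m/s
Converting: 10.0 m/s × 1.944 = 19.5 knots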